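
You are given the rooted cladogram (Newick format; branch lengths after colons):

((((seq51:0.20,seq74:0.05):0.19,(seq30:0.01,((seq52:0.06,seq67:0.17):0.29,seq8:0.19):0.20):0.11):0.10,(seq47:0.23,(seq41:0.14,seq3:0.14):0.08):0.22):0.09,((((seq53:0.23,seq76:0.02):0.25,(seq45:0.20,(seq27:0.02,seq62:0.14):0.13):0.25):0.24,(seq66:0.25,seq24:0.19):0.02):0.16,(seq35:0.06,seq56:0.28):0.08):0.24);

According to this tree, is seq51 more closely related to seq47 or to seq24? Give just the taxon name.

seq47

The MRCA of seq51 and seq47 subtends (((seq51,seq74),(seq30,((seq52,seq67),seq8))),(seq47,(seq41,seq3))) (9 taxa).
The MRCA of seq51 and seq24 is the root, subtending the entire tree (18 taxa).
The first is nested inside the second, so seq51 shares a more recent common ancestor with seq47.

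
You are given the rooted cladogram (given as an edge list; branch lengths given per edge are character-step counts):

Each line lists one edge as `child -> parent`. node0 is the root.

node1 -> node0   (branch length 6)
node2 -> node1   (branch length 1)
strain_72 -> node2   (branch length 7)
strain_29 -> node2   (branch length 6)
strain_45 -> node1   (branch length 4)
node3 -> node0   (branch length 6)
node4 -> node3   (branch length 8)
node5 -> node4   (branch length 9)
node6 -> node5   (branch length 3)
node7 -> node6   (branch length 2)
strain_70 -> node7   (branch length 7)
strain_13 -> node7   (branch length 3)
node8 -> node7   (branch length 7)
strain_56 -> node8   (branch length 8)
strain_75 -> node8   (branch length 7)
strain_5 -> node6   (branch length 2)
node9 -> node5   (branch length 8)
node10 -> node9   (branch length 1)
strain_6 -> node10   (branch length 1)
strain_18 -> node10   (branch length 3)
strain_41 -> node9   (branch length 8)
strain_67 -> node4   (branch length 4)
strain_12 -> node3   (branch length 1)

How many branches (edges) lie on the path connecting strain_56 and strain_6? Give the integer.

7

The MRCA of strain_56 and strain_6 is the node subtending (((strain_70,strain_13,(strain_56,strain_75)),strain_5),((strain_6,strain_18),strain_41)).
From strain_56 up to that node: 4 branches. From strain_6 up to the same node: 3 branches. Total: 4 + 3 = 7.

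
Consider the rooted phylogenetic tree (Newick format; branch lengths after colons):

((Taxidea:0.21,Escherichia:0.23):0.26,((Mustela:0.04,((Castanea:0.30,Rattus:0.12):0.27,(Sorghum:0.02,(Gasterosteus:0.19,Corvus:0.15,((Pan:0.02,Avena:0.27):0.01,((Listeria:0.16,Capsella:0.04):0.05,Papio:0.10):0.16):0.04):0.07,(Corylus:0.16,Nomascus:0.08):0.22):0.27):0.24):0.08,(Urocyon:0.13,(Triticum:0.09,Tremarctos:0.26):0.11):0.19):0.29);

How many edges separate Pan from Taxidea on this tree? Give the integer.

10

The MRCA of Pan and Taxidea is the root of the tree.
From Pan up to that node: 8 branches. From Taxidea up to the same node: 2 branches. Total: 8 + 2 = 10.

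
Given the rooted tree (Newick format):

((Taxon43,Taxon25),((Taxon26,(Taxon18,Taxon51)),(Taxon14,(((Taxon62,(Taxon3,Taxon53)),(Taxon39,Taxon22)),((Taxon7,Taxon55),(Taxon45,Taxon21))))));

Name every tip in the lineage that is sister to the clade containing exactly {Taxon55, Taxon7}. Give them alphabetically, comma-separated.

Taxon21, Taxon45

The clade containing exactly {Taxon55, Taxon7} attaches to the tree at the node subtending ((Taxon7,Taxon55),(Taxon45,Taxon21)).
The other lineage descending from that same node — the sister group — is (Taxon45,Taxon21); its 2 tips in alphabetical order are the answer.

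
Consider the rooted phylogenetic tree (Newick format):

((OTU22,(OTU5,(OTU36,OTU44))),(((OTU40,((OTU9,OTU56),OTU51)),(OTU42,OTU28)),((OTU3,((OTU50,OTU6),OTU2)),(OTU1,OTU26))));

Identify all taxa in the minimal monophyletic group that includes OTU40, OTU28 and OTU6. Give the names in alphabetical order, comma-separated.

OTU1, OTU2, OTU26, OTU28, OTU3, OTU40, OTU42, OTU50, OTU51, OTU56, OTU6, OTU9

Tracing OTU40: it sits inside (OTU40,((OTU9,OTU56),OTU51)).
Tracing OTU28: it sits inside (OTU42,OTU28).
Tracing OTU6: it sits inside (OTU50,OTU6).
The smallest clade enclosing all 3 is (((OTU40,((OTU9,OTU56),OTU51)),(OTU42,OTU28)),((OTU3,((OTU50,OTU6),OTU2)),(OTU1,OTU26))); the answer is its 12 terminal taxa in alphabetical order.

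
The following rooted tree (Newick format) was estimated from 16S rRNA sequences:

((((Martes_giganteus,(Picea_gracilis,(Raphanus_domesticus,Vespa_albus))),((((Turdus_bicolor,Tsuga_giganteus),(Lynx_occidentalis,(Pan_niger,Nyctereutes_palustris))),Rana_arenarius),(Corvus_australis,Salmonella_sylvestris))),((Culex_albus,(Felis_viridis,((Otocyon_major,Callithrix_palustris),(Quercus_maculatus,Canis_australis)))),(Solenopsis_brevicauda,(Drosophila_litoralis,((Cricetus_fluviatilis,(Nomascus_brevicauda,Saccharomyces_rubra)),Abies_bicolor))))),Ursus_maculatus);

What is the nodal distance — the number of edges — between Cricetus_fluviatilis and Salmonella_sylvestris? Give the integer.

The MRCA of Cricetus_fluviatilis and Salmonella_sylvestris is the node subtending (((Martes_giganteus,(Picea_gracilis,(Raphanus_domesticus,Vespa_albus))),((((Turdus_bicolor,Tsuga_giganteus),(Lynx_occidentalis,(Pan_niger,Nyctereutes_palustris))),Rana_arenarius),(Corvus_australis,Salmonella_sylvestris))),((Culex_albus,(Felis_viridis,((Otocyon_major,Callithrix_palustris),(Quercus_maculatus,Canis_australis)))),(Solenopsis_brevicauda,(Drosophila_litoralis,((Cricetus_fluviatilis,(Nomascus_brevicauda,Saccharomyces_rubra)),Abies_bicolor))))).
From Cricetus_fluviatilis up to that node: 6 branches. From Salmonella_sylvestris up to the same node: 4 branches. Total: 6 + 4 = 10.

10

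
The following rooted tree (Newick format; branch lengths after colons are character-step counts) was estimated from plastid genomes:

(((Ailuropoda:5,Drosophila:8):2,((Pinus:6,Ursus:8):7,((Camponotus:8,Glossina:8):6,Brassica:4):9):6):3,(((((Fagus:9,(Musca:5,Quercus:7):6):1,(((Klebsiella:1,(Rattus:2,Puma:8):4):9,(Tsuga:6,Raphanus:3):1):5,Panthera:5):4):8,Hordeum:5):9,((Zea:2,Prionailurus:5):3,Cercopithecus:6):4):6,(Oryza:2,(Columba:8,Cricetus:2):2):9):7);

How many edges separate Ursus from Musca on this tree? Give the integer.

The MRCA of Ursus and Musca is the root of the tree.
From Ursus up to that node: 4 branches. From Musca up to the same node: 7 branches. Total: 4 + 7 = 11.

11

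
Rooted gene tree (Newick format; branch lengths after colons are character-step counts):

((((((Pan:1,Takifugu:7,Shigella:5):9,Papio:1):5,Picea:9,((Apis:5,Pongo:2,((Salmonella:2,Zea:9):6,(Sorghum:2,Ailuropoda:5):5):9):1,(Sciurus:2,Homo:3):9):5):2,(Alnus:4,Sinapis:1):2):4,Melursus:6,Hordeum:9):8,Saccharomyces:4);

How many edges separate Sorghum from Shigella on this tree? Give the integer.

8

The MRCA of Sorghum and Shigella is the node subtending (((Pan,Takifugu,Shigella),Papio),Picea,((Apis,Pongo,((Salmonella,Zea),(Sorghum,Ailuropoda))),(Sciurus,Homo))).
From Sorghum up to that node: 5 branches. From Shigella up to the same node: 3 branches. Total: 5 + 3 = 8.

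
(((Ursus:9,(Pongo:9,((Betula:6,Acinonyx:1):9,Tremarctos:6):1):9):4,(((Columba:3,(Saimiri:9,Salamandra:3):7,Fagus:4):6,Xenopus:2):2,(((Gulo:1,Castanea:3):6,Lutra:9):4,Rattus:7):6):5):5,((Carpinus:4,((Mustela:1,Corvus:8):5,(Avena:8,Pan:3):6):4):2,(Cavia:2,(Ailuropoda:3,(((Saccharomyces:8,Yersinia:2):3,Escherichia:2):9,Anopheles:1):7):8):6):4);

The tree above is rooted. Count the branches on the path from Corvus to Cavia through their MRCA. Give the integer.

The MRCA of Corvus and Cavia is the node subtending ((Carpinus,((Mustela,Corvus),(Avena,Pan))),(Cavia,(Ailuropoda,(((Saccharomyces,Yersinia),Escherichia),Anopheles)))).
From Corvus up to that node: 4 branches. From Cavia up to the same node: 2 branches. Total: 4 + 2 = 6.

6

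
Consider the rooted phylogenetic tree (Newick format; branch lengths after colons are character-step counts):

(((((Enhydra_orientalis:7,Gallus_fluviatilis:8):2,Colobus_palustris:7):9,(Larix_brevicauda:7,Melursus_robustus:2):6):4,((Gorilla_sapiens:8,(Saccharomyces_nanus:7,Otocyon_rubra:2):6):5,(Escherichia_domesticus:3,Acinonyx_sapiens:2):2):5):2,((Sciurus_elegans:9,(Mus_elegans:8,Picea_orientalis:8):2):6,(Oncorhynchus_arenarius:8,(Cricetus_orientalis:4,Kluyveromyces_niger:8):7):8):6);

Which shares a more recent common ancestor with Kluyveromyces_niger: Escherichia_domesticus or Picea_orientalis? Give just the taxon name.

Picea_orientalis

The MRCA of Kluyveromyces_niger and Picea_orientalis subtends ((Sciurus_elegans,(Mus_elegans,Picea_orientalis)),(Oncorhynchus_arenarius,(Cricetus_orientalis,Kluyveromyces_niger))) (6 taxa).
The MRCA of Kluyveromyces_niger and Escherichia_domesticus is the root, subtending the entire tree (16 taxa).
The first is nested inside the second, so Kluyveromyces_niger shares a more recent common ancestor with Picea_orientalis.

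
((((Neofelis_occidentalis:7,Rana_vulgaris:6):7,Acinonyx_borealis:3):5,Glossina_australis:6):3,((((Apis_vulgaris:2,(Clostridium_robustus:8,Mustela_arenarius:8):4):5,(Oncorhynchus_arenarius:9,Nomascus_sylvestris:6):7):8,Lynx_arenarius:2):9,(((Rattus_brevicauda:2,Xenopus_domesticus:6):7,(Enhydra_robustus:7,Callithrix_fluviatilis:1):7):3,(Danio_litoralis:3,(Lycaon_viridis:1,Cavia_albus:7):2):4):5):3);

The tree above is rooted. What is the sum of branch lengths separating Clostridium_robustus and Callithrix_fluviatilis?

50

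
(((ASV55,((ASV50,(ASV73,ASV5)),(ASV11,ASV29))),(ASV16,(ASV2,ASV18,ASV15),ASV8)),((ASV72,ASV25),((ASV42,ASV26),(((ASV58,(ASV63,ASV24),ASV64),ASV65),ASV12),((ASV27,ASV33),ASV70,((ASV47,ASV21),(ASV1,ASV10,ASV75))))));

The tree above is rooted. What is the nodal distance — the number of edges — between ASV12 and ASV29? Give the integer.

9

The MRCA of ASV12 and ASV29 is the root of the tree.
From ASV12 up to that node: 4 branches. From ASV29 up to the same node: 5 branches. Total: 4 + 5 = 9.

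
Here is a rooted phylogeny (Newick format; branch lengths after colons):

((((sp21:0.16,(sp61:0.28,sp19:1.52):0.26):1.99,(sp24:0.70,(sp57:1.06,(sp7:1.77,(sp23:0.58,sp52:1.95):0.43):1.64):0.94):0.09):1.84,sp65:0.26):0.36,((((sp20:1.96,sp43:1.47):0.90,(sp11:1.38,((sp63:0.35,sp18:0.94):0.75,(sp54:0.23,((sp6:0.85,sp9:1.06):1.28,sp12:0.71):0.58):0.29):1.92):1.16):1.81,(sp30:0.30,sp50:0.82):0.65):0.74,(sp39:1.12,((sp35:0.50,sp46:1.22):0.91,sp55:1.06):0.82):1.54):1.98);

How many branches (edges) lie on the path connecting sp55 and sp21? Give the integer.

The MRCA of sp55 and sp21 is the root of the tree.
From sp55 up to that node: 4 branches. From sp21 up to the same node: 4 branches. Total: 4 + 4 = 8.

8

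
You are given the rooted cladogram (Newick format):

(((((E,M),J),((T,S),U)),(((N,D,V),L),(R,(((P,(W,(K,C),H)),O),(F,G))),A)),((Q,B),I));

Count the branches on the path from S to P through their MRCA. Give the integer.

The MRCA of S and P is the node subtending ((((E,M),J),((T,S),U)),(((N,D,V),L),(R,(((P,(W,(K,C),H)),O),(F,G))),A)).
From S up to that node: 4 branches. From P up to the same node: 6 branches. Total: 4 + 6 = 10.

10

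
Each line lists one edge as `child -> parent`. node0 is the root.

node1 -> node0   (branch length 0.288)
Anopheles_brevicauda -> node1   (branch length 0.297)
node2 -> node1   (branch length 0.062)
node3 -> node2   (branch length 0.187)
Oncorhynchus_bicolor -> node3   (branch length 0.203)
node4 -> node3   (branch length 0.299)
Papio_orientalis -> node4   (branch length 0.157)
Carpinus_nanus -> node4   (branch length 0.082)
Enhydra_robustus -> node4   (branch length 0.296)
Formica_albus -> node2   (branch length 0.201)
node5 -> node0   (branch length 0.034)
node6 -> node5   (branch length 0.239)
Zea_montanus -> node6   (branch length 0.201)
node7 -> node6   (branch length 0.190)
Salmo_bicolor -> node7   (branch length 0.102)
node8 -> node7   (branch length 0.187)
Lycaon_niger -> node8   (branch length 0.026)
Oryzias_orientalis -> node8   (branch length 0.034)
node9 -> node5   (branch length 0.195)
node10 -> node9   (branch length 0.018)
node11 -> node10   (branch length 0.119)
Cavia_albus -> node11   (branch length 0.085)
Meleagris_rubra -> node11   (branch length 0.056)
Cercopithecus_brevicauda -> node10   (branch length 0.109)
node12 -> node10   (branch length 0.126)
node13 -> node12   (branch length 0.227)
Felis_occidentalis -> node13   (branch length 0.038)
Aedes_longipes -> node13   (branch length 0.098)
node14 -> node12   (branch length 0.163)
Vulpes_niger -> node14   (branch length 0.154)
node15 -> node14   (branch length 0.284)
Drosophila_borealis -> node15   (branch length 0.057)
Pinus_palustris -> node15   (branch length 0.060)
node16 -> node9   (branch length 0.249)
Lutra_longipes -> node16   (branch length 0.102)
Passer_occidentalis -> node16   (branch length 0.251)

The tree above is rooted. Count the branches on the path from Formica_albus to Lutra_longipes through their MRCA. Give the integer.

The MRCA of Formica_albus and Lutra_longipes is the root of the tree.
From Formica_albus up to that node: 3 branches. From Lutra_longipes up to the same node: 4 branches. Total: 3 + 4 = 7.

7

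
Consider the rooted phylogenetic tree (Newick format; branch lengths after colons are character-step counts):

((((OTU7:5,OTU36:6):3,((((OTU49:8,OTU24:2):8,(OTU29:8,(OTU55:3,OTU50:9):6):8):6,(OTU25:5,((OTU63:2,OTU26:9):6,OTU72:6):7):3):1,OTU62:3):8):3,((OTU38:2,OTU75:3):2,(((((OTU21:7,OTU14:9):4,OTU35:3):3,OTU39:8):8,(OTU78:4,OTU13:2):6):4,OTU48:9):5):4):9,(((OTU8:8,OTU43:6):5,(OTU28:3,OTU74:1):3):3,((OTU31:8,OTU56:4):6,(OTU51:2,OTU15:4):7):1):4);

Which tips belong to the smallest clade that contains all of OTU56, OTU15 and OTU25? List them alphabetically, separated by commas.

Tracing OTU56: it sits inside (OTU31,OTU56).
Tracing OTU15: it sits inside (OTU51,OTU15).
Tracing OTU25: it sits inside (OTU25,((OTU63,OTU26),OTU72)).
The smallest clade enclosing all 3 is the whole tree (their MRCA is the root), so the answer is all 29 tips in alphabetical order.

OTU13, OTU14, OTU15, OTU21, OTU24, OTU25, OTU26, OTU28, OTU29, OTU31, OTU35, OTU36, OTU38, OTU39, OTU43, OTU48, OTU49, OTU50, OTU51, OTU55, OTU56, OTU62, OTU63, OTU7, OTU72, OTU74, OTU75, OTU78, OTU8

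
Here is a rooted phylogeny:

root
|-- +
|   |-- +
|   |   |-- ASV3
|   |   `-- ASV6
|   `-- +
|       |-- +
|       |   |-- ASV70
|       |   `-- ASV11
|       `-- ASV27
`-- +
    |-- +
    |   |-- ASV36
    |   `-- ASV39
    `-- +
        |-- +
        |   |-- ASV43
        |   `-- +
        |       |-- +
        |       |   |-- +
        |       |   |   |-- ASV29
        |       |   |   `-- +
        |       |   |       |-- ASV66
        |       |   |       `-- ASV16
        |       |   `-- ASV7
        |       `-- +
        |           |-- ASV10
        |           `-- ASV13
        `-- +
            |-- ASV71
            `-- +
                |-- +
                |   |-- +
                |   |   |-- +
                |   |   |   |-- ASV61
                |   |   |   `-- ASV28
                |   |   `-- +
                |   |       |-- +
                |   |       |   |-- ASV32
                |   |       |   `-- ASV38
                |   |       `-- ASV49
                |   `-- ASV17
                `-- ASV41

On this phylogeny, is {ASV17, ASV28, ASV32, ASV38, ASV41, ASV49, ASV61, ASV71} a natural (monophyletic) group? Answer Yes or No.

Yes

The most recent common ancestor of these taxa subtends (ASV71,((((ASV61,ASV28),((ASV32,ASV38),ASV49)),ASV17),ASV41)).
That clade has exactly 8 tips — every listed taxon and nothing else — so the group is monophyletic.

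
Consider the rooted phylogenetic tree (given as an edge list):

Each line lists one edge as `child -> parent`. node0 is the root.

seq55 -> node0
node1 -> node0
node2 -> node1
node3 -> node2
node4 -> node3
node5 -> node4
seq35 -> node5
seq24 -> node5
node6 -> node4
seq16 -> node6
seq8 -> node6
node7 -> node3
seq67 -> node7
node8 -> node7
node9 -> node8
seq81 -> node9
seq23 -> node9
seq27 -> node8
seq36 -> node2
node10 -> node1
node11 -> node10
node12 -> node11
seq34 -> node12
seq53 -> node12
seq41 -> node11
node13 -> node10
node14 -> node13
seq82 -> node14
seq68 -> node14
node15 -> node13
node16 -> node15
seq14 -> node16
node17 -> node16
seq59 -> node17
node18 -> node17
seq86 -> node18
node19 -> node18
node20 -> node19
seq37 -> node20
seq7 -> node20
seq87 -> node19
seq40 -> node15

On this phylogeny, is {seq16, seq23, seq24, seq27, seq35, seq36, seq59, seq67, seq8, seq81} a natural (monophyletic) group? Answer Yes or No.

The MRCA of the listed taxa subtends (((((seq35,seq24),(seq16,seq8)),(seq67,((seq81,seq23),seq27))),seq36),(((seq34,seq53),seq41),((seq82,seq68),((seq14,(seq59,(seq86,((seq37,seq7),seq87)))),seq40)))).
That clade also contains seq14, seq34, seq37, seq40, seq41, seq53, seq68, seq7, seq82, seq86, seq87, which are not in the proposed group, so the group is not monophyletic.

No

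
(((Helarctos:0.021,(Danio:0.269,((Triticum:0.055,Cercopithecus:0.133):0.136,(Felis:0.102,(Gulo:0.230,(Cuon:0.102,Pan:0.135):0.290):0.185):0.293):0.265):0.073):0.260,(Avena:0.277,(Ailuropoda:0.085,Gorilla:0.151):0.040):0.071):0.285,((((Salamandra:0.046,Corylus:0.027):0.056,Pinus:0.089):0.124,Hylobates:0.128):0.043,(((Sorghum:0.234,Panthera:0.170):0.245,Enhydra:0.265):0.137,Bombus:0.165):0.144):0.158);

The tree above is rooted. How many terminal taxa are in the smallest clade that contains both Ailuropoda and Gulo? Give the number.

11

The MRCA of Ailuropoda and Gulo is the node subtending ((Helarctos,(Danio,((Triticum,Cercopithecus),(Felis,(Gulo,(Cuon,Pan)))))),(Avena,(Ailuropoda,Gorilla))).
That clade contains 11 terminal taxa: Ailuropoda, Avena, Cercopithecus, Cuon, Danio, Felis, Gorilla, Gulo, Helarctos, Pan, Triticum.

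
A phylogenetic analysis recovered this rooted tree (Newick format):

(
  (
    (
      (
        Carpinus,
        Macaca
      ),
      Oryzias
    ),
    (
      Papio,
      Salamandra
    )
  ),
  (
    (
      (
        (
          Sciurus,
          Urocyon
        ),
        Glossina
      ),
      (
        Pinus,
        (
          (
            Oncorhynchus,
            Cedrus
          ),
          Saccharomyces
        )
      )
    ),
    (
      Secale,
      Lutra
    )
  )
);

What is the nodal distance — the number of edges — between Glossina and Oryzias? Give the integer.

7

The MRCA of Glossina and Oryzias is the root of the tree.
From Glossina up to that node: 4 branches. From Oryzias up to the same node: 3 branches. Total: 4 + 3 = 7.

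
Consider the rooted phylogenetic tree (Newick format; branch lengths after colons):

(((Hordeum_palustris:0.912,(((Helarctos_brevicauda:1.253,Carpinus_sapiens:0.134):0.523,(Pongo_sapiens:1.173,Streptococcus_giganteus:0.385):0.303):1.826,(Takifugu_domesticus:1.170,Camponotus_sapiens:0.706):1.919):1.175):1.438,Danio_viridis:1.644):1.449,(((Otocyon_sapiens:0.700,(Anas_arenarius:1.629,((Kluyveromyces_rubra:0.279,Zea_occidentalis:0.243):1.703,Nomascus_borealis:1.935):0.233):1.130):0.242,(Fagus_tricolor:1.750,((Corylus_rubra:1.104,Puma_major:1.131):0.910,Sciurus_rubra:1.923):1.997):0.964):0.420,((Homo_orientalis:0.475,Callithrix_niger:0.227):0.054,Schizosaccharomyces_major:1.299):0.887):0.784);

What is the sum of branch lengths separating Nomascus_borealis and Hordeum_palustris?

The path runs Nomascus_borealis → … → MRCA → … → Hordeum_palustris; the MRCA is the root of the tree.
Branch lengths along that path: 1.935 + 0.233 + 1.130 + 0.242 + 0.420 + 0.784 + 1.449 + 1.438 + 0.912 = 8.543.

8.543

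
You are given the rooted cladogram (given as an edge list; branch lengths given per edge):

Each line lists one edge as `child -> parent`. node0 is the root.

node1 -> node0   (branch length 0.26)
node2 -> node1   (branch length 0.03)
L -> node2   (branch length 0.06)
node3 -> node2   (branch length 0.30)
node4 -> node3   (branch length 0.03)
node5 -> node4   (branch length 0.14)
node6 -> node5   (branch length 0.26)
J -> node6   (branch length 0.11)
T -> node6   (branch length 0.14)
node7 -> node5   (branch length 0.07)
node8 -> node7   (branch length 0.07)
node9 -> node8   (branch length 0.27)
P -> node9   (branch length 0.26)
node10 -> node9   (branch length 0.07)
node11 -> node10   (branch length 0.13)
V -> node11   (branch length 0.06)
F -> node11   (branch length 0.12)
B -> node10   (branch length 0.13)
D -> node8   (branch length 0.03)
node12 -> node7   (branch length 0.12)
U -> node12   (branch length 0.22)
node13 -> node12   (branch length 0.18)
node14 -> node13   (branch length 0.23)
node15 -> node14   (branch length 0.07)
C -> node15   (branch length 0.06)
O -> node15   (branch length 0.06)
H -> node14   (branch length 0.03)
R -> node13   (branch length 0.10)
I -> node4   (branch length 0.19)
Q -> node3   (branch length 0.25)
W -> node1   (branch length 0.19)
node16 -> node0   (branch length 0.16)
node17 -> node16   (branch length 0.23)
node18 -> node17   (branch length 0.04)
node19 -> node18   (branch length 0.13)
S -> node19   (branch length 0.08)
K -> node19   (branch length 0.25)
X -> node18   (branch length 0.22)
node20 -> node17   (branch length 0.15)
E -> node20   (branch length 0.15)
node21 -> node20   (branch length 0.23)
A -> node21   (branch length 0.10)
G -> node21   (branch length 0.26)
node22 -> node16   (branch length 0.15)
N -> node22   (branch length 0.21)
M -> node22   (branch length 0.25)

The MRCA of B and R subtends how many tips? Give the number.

10

The MRCA of B and R is the node subtending (((P,((V,F),B)),D),(U,(((C,O),H),R))).
That clade contains 10 terminal taxa: B, C, D, F, H, O, P, R, U, V.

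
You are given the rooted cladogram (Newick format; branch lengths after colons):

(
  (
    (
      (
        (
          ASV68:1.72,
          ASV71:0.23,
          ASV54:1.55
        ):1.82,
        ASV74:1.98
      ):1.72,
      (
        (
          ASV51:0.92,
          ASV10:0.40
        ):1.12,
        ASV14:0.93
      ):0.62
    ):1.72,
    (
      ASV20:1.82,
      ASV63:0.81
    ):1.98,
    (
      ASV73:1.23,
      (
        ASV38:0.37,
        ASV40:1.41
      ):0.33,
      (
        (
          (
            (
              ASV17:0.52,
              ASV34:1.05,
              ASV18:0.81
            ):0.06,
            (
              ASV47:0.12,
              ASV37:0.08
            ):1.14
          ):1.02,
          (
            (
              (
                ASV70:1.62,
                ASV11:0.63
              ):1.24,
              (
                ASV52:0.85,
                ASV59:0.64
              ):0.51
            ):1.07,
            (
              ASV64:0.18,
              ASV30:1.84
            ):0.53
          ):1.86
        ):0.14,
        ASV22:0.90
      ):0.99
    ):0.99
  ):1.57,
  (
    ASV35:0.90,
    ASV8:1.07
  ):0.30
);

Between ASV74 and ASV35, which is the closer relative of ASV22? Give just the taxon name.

ASV74

The MRCA of ASV22 and ASV74 subtends ((((ASV68,ASV71,ASV54),ASV74),((ASV51,ASV10),ASV14)),(ASV20,ASV63),(ASV73,(ASV38,ASV40),((((ASV17,ASV34,ASV18),(ASV47,ASV37)),(((ASV70,ASV11),(ASV52,ASV59)),(ASV64,ASV30))),ASV22))) (24 taxa).
The MRCA of ASV22 and ASV35 is the root, subtending the entire tree (26 taxa).
The first is nested inside the second, so ASV22 shares a more recent common ancestor with ASV74.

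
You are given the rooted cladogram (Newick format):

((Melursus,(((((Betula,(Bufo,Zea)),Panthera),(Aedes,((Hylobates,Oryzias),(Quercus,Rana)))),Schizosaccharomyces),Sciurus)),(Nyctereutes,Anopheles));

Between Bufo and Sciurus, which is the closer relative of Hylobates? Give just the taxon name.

Bufo

The MRCA of Hylobates and Bufo subtends (((Betula,(Bufo,Zea)),Panthera),(Aedes,((Hylobates,Oryzias),(Quercus,Rana)))) (9 taxa).
The MRCA of Hylobates and Sciurus subtends (((((Betula,(Bufo,Zea)),Panthera),(Aedes,((Hylobates,Oryzias),(Quercus,Rana)))),Schizosaccharomyces),Sciurus) (11 taxa).
The first is nested inside the second, so Hylobates shares a more recent common ancestor with Bufo.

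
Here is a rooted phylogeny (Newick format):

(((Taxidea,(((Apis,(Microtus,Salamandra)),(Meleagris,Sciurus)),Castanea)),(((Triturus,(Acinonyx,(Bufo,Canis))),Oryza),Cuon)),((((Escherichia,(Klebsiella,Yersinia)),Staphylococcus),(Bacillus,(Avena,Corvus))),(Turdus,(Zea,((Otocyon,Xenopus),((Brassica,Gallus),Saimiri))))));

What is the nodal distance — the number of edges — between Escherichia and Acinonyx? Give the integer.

11

The MRCA of Escherichia and Acinonyx is the root of the tree.
From Escherichia up to that node: 5 branches. From Acinonyx up to the same node: 6 branches. Total: 5 + 6 = 11.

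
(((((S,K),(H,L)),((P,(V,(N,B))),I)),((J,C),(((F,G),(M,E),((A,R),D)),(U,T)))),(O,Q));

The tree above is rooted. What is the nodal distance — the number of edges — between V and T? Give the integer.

The MRCA of V and T is the node subtending ((((S,K),(H,L)),((P,(V,(N,B))),I)),((J,C),(((F,G),(M,E),((A,R),D)),(U,T)))).
From V up to that node: 5 branches. From T up to the same node: 4 branches. Total: 5 + 4 = 9.

9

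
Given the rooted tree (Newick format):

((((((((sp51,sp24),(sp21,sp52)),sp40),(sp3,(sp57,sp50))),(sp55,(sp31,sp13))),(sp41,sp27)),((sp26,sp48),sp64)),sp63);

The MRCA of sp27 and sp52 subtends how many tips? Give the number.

13

The MRCA of sp27 and sp52 is the node subtending ((((((sp51,sp24),(sp21,sp52)),sp40),(sp3,(sp57,sp50))),(sp55,(sp31,sp13))),(sp41,sp27)).
That clade contains 13 terminal taxa: sp13, sp21, sp24, sp27, sp3, sp31, sp40, sp41, sp50, sp51, sp52, sp55, sp57.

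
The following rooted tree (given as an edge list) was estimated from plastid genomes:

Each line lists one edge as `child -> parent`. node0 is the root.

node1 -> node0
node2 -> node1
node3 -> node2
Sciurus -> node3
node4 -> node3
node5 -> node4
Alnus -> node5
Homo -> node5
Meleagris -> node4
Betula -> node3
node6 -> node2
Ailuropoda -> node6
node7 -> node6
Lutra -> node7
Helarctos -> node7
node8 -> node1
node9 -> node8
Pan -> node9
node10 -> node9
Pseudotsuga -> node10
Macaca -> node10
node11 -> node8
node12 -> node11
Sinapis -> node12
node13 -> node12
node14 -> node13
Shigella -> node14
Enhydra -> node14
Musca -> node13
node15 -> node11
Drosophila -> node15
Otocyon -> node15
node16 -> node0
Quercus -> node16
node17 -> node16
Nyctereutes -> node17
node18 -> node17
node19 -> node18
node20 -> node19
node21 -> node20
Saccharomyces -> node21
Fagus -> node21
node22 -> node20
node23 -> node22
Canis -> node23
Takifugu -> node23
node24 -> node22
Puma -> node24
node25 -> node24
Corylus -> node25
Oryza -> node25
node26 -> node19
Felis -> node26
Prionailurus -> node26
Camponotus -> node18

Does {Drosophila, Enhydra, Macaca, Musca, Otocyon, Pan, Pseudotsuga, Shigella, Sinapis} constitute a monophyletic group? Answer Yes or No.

Yes

The most recent common ancestor of these taxa subtends ((Pan,(Pseudotsuga,Macaca)),((Sinapis,((Shigella,Enhydra),Musca)),(Drosophila,Otocyon))).
That clade has exactly 9 tips — every listed taxon and nothing else — so the group is monophyletic.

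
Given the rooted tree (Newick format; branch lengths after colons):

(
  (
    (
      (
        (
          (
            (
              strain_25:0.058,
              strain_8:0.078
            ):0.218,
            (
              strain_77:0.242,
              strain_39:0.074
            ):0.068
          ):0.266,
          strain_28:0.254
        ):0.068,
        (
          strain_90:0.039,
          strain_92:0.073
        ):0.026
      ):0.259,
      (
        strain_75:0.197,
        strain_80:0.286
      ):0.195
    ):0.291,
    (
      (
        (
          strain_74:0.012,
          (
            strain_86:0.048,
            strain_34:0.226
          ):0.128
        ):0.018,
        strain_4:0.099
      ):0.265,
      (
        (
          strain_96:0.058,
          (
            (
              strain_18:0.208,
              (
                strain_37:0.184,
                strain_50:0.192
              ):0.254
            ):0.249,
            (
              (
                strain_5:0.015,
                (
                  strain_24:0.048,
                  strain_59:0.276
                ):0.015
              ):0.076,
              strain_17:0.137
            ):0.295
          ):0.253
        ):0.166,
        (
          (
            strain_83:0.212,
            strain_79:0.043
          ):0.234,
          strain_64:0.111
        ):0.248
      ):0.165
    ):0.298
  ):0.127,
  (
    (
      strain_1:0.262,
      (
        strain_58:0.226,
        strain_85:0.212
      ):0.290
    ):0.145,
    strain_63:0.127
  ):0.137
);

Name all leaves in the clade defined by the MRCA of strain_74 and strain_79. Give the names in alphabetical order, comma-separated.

Tracing strain_74: it sits inside (strain_74,(strain_86,strain_34)).
Tracing strain_79: it sits inside (strain_83,strain_79).
The smallest clade enclosing both is (((strain_74,(strain_86,strain_34)),strain_4),((strain_96,((strain_18,(strain_37,strain_50)),((strain_5,(strain_24,strain_59)),strain_17))),((strain_83,strain_79),strain_64))); the answer is its 15 terminal taxa in alphabetical order.

strain_17, strain_18, strain_24, strain_34, strain_37, strain_4, strain_5, strain_50, strain_59, strain_64, strain_74, strain_79, strain_83, strain_86, strain_96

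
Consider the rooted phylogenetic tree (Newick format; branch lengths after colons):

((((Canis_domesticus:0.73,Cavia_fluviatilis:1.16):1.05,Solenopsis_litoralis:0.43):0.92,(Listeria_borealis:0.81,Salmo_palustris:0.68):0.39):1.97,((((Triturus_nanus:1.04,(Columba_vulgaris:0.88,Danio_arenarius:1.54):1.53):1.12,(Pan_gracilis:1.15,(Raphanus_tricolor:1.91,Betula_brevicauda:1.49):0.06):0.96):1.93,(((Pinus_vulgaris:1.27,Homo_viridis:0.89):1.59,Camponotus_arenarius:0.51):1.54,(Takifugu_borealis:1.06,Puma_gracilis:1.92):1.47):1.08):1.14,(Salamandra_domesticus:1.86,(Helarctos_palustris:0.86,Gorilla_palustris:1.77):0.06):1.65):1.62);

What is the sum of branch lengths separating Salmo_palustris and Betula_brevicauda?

10.24

The path runs Salmo_palustris → … → MRCA → … → Betula_brevicauda; the MRCA is the root of the tree.
Branch lengths along that path: 0.68 + 0.39 + 1.97 + 1.62 + 1.14 + 1.93 + 0.96 + 0.06 + 1.49 = 10.24.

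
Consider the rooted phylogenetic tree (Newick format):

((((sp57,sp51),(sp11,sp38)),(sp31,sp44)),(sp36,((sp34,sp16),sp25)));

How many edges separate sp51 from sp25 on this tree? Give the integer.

7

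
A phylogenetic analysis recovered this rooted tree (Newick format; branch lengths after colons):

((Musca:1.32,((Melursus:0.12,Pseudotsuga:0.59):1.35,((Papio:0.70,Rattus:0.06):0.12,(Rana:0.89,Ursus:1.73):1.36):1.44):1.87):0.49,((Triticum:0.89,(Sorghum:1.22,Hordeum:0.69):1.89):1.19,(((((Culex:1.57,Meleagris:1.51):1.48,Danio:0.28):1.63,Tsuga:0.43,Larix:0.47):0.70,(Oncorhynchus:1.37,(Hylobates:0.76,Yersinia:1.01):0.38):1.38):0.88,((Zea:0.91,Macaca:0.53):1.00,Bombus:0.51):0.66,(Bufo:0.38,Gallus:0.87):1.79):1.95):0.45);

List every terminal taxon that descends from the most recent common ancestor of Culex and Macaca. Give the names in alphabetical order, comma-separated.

Bombus, Bufo, Culex, Danio, Gallus, Hylobates, Larix, Macaca, Meleagris, Oncorhynchus, Tsuga, Yersinia, Zea

Tracing Culex: it sits inside (Culex,Meleagris).
Tracing Macaca: it sits inside (Zea,Macaca).
The smallest clade enclosing both is (((((Culex,Meleagris),Danio),Tsuga,Larix),(Oncorhynchus,(Hylobates,Yersinia))),((Zea,Macaca),Bombus),(Bufo,Gallus)); the answer is its 13 terminal taxa in alphabetical order.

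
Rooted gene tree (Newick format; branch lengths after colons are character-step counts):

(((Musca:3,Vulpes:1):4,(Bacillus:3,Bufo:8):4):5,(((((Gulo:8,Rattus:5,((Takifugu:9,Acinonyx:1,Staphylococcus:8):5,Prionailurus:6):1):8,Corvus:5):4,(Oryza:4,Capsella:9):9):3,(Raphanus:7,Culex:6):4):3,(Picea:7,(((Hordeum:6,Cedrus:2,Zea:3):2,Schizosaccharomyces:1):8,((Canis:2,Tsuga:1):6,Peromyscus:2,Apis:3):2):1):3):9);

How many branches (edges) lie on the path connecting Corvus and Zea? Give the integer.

9

The MRCA of Corvus and Zea is the node subtending (((((Gulo,Rattus,((Takifugu,Acinonyx,Staphylococcus),Prionailurus)),Corvus),(Oryza,Capsella)),(Raphanus,Culex)),(Picea,(((Hordeum,Cedrus,Zea),Schizosaccharomyces),((Canis,Tsuga),Peromyscus,Apis)))).
From Corvus up to that node: 4 branches. From Zea up to the same node: 5 branches. Total: 4 + 5 = 9.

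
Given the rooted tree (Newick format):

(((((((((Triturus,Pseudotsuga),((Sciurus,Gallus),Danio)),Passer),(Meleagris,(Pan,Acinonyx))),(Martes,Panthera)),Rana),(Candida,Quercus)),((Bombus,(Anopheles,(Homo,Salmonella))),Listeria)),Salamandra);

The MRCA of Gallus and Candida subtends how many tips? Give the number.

14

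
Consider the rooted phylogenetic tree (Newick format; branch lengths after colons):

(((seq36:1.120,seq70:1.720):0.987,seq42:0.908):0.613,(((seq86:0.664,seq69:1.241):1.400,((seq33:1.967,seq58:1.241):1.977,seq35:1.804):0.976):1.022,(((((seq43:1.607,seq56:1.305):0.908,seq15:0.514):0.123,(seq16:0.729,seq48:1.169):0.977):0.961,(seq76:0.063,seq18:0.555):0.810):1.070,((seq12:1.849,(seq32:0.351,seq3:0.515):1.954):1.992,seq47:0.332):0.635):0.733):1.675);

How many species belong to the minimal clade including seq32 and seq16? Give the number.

The MRCA of seq32 and seq16 is the node subtending (((((seq43,seq56),seq15),(seq16,seq48)),(seq76,seq18)),((seq12,(seq32,seq3)),seq47)).
That clade contains 11 terminal taxa: seq12, seq15, seq16, seq18, seq3, seq32, seq43, seq47, seq48, seq56, seq76.

11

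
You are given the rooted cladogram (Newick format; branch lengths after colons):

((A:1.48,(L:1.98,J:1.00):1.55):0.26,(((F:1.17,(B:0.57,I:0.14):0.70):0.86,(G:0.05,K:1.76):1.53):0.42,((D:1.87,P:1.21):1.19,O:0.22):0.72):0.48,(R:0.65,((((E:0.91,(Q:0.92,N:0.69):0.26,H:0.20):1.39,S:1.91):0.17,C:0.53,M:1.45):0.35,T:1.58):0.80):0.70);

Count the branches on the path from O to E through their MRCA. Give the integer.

The MRCA of O and E is the root of the tree.
From O up to that node: 3 branches. From E up to the same node: 6 branches. Total: 3 + 6 = 9.

9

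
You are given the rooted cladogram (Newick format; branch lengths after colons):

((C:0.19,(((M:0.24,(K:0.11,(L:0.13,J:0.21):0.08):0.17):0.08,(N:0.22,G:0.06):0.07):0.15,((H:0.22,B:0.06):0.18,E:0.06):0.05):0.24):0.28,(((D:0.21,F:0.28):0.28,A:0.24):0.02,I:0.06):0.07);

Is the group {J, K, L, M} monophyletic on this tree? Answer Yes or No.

Yes

The most recent common ancestor of these taxa subtends (M,(K,(L,J))).
That clade has exactly 4 tips — every listed taxon and nothing else — so the group is monophyletic.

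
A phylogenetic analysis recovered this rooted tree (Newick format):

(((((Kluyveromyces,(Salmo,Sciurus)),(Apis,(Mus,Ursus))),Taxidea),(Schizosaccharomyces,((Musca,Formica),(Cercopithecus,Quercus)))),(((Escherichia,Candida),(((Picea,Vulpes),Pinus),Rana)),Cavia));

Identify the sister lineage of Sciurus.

Sciurus attaches to the tree at the node subtending (Salmo,Sciurus).
The other lineage descending from that same node — the sister group — is the single tip Salmo.

Salmo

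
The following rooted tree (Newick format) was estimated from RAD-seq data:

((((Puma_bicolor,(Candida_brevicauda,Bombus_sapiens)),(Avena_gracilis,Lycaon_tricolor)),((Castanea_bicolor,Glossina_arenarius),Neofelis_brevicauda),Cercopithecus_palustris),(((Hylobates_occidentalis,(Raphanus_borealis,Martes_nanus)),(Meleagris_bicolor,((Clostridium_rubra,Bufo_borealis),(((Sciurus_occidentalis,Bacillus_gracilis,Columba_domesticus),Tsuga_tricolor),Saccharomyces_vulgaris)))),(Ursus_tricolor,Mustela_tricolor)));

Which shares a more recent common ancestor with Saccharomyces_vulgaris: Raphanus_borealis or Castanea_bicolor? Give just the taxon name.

Raphanus_borealis

The MRCA of Saccharomyces_vulgaris and Raphanus_borealis subtends ((Hylobates_occidentalis,(Raphanus_borealis,Martes_nanus)),(Meleagris_bicolor,((Clostridium_rubra,Bufo_borealis),(((Sciurus_occidentalis,Bacillus_gracilis,Columba_domesticus),Tsuga_tricolor),Saccharomyces_vulgaris)))) (11 taxa).
The MRCA of Saccharomyces_vulgaris and Castanea_bicolor is the root, subtending the entire tree (22 taxa).
The first is nested inside the second, so Saccharomyces_vulgaris shares a more recent common ancestor with Raphanus_borealis.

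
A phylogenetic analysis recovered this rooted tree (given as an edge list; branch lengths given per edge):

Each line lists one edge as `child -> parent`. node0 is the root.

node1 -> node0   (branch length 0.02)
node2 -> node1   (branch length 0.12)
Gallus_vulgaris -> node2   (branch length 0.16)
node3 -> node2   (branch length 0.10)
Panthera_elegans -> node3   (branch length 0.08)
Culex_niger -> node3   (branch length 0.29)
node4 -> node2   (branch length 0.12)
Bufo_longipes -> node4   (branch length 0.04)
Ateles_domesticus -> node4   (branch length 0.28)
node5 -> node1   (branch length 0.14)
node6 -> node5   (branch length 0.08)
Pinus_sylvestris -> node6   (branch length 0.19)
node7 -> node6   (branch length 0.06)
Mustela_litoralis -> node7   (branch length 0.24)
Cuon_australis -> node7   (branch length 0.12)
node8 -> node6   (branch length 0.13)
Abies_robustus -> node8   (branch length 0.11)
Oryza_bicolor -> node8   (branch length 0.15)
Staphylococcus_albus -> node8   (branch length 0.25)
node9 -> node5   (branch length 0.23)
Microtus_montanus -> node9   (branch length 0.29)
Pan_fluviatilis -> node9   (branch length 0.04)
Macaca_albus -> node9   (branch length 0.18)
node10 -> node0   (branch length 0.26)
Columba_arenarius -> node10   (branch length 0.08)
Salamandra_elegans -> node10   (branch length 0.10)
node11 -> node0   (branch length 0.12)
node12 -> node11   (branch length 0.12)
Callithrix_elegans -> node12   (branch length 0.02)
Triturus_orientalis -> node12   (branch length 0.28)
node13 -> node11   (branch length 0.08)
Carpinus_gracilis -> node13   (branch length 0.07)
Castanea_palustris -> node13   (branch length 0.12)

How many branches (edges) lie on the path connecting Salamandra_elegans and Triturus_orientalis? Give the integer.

5

The MRCA of Salamandra_elegans and Triturus_orientalis is the root of the tree.
From Salamandra_elegans up to that node: 2 branches. From Triturus_orientalis up to the same node: 3 branches. Total: 2 + 3 = 5.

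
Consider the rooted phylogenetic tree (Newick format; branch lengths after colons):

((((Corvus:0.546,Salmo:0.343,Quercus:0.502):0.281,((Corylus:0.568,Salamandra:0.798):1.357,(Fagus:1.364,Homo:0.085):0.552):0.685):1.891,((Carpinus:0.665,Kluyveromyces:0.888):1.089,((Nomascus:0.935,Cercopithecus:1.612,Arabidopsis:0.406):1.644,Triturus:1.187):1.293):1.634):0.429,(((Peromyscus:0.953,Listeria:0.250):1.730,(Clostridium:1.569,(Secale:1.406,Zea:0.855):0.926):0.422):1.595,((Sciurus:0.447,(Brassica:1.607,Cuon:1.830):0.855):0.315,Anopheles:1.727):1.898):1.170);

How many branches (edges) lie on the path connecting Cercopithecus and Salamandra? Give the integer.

The MRCA of Cercopithecus and Salamandra is the node subtending (((Corvus,Salmo,Quercus),((Corylus,Salamandra),(Fagus,Homo))),((Carpinus,Kluyveromyces),((Nomascus,Cercopithecus,Arabidopsis),Triturus))).
From Cercopithecus up to that node: 4 branches. From Salamandra up to the same node: 4 branches. Total: 4 + 4 = 8.

8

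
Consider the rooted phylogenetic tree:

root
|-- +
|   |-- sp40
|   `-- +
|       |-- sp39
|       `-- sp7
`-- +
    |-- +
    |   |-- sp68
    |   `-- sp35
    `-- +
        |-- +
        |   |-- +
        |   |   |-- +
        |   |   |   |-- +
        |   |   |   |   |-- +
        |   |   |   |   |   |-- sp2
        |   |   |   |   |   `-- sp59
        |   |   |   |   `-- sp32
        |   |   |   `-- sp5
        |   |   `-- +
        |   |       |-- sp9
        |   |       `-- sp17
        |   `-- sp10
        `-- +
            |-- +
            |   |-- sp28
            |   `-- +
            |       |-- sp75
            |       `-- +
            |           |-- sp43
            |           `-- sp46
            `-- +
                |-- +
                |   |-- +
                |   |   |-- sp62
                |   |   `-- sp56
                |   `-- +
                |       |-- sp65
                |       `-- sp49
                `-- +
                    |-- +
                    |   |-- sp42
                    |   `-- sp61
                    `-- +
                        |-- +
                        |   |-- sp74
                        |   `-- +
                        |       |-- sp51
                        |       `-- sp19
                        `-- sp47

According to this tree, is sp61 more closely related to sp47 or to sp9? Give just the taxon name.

sp47

The MRCA of sp61 and sp47 subtends ((sp42,sp61),((sp74,(sp51,sp19)),sp47)) (6 taxa).
The MRCA of sp61 and sp9 subtends ((((((sp2,sp59),sp32),sp5),(sp9,sp17)),sp10),((sp28,(sp75,(sp43,sp46))),(((sp62,sp56),(sp65,sp49)),((sp42,sp61),((sp74,(sp51,sp19)),sp47))))) (21 taxa).
The first is nested inside the second, so sp61 shares a more recent common ancestor with sp47.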